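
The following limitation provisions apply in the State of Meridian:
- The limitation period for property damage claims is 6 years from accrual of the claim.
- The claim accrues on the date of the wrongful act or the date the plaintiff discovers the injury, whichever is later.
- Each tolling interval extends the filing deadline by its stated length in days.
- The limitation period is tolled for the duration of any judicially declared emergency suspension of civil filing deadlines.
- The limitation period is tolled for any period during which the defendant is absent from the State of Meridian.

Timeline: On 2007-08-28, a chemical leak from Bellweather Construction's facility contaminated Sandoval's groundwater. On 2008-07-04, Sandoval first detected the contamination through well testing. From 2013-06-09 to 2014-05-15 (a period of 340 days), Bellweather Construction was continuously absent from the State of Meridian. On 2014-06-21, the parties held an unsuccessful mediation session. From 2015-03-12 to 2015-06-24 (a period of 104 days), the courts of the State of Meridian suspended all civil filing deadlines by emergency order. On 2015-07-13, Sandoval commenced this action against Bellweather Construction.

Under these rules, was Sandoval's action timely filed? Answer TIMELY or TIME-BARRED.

TIMELY

Because discovery on 2008-07-04 post-dates the 2007-08-28 act, accrual under the later-of rule falls on 2008-07-04.
Adding the 6 years base period to 2008-07-04 gives a deadline of 2014-07-04, before any tolling.
The defendant's absence from the jurisdiction from 2013-06-09 to 2014-05-15 tolled the period for 340 days, extending the deadline to 2015-06-09.
The period was tolled for 104 days by the emergency suspension of filing deadlines (2015-03-12 to 2015-06-24), pushing the deadline to 2015-09-21.
The other events in the timeline have no effect on the limitation period under the stated rules.
The 2015-07-13 filing precedes the 2015-09-21 deadline; the claim is timely.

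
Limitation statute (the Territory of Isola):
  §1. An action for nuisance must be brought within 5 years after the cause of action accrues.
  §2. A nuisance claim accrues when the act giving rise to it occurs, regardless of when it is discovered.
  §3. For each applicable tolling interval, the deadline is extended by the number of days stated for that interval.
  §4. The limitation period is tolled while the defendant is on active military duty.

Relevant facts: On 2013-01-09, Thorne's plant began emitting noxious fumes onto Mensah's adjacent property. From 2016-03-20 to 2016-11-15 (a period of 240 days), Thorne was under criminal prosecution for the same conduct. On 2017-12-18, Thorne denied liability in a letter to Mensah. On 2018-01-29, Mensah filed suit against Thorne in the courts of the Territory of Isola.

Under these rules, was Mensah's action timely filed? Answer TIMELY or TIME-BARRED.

TIME-BARRED

The cause of action accrued on 2013-01-09, the date of the act.
The untolled deadline — 5 years after 2013-01-09 — is 2018-01-09.
Although a criminal prosecution ran from 2016-03-20 to 2016-11-15, the stated rules do not make that a tolling event, so it is disregarded.
None of the other events listed affects the running of the period under the stated rules.
Filing on 2018-01-29 missed the 2018-01-09 deadline — the action is time-barred.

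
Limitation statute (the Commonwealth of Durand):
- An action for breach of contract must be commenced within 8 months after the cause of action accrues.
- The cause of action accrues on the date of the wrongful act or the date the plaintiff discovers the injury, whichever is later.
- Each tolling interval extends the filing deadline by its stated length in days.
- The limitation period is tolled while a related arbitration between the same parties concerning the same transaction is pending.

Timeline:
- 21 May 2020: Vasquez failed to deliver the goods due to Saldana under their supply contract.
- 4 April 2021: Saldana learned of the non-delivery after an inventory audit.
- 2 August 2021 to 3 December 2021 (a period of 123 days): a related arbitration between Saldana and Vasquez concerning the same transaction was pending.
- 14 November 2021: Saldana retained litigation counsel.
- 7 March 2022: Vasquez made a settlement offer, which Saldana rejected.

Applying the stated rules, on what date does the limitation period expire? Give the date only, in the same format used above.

The claim accrued on 4 April 2021 — the later of the 21 May 2020 act and the 4 April 2021 discovery.
Adding the 8 months base period to 4 April 2021 gives a deadline of 4 December 2021, before any tolling.
The period was tolled for 123 days by the pending related arbitration (2 August 2021 to 3 December 2021), pushing the deadline to 6 April 2022.
None of the other events listed affects the running of the period under the stated rules.

6 April 2022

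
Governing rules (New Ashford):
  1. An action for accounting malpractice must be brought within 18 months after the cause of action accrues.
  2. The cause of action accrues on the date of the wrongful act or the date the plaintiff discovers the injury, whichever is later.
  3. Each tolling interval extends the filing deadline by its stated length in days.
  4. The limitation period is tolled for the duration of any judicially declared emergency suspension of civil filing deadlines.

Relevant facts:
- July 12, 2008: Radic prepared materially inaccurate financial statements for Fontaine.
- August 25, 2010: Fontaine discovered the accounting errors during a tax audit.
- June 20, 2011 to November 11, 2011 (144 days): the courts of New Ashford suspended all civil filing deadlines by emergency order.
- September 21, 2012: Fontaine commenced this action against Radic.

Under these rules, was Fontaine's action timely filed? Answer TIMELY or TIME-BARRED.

TIME-BARRED

The claim accrued on August 25, 2010 — the later of the July 12, 2008 act and the August 25, 2010 discovery.
The untolled deadline — 18 months after August 25, 2010 — is February 25, 2012.
The period was tolled for 144 days by the emergency suspension of filing deadlines (June 20, 2011 to November 11, 2011), pushing the deadline to July 18, 2012.
The September 21, 2012 filing falls after the July 18, 2012 deadline; the claim is time-barred.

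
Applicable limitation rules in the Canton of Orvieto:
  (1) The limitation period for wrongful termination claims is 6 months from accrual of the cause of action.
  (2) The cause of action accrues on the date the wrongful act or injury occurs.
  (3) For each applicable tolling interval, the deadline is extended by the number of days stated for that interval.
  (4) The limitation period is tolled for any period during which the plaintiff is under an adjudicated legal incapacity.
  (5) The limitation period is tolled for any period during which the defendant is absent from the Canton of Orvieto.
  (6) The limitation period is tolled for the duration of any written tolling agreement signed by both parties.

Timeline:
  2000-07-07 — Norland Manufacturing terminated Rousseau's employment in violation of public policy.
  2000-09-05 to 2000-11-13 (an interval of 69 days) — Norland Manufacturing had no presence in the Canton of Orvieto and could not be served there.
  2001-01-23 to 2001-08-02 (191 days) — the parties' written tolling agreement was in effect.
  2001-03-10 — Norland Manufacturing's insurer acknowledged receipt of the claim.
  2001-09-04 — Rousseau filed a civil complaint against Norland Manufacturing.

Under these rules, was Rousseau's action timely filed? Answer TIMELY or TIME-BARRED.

The cause of action accrued on 2000-07-07, the date of the act.
6 months from 2000-07-07 is 2001-01-07.
The defendant's absence from the jurisdiction from 2000-09-05 to 2000-11-13 tolled the period for 69 days, extending the deadline to 2001-03-17.
Because the written tolling agreement ran from 2001-01-23 to 2001-08-02, the deadline is extended by 191 days to 2001-09-24.
None of the other events listed affects the running of the period under the stated rules.
Rousseau filed on 2001-09-04, before the 2001-09-24 deadline, so the action is timely.

TIMELY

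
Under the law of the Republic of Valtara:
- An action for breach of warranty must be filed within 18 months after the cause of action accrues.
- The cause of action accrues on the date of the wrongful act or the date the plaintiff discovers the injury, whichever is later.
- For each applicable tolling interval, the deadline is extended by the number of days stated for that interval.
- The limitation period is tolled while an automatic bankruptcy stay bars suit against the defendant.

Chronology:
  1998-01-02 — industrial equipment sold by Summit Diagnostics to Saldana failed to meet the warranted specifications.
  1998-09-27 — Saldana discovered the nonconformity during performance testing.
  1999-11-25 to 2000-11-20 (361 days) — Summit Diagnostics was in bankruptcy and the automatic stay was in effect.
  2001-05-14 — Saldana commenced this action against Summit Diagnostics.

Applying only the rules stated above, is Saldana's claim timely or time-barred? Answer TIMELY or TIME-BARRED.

Taking the later of the act (1998-01-02) and discovery (1998-09-27), the claim accrued on 1998-09-27.
Adding the 18 months base period to 1998-09-27 gives a deadline of 2000-03-27, before any tolling.
The automatic bankruptcy stay from 1999-11-25 to 2000-11-20 tolled the period for 361 days, extending the deadline to 2001-03-23.
Saldana filed on 2001-05-14, after the 2001-03-23 deadline, so the action is time-barred.

TIME-BARRED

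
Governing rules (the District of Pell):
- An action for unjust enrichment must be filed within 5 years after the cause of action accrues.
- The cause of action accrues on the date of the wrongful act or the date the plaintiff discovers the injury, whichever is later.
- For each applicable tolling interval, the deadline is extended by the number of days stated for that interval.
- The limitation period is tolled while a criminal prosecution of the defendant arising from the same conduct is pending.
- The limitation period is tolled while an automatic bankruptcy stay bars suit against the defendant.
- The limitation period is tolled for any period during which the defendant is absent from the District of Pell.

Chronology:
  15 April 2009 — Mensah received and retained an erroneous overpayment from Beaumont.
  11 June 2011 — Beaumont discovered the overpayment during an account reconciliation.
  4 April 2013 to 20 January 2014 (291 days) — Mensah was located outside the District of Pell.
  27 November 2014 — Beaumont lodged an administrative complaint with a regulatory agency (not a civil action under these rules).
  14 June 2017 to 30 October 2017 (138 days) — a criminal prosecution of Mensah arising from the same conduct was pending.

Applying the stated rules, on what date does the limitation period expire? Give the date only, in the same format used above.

Taking the later of the act (15 April 2009) and discovery (11 June 2011), the claim accrued on 11 June 2011.
5 years from 11 June 2011 is 11 June 2016.
The period was tolled for 291 days by the defendant's absence from the jurisdiction (4 April 2013 to 20 January 2014), pushing the deadline to 29 March 2017.
The pending criminal prosecution starting 14 June 2017 came too late — the period had run on 29 March 2017 — and so does not extend the deadline.
None of the other events listed affects the running of the period under the stated rules.

29 March 2017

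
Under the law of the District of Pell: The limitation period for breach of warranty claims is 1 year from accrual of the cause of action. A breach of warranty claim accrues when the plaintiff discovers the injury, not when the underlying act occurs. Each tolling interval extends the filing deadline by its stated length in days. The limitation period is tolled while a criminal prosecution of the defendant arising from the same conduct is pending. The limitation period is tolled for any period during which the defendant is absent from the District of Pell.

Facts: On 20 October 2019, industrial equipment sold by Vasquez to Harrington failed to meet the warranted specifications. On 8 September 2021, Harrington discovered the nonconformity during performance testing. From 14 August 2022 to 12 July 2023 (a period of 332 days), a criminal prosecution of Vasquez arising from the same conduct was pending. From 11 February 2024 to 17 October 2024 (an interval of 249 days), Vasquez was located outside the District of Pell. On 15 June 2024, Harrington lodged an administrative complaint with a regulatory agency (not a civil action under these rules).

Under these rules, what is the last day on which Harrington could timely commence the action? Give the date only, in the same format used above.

The claim did not accrue until Harrington discovered the injury on 8 September 2021; the 20 October 2019 act date does not start the clock under the stated rule.
1 year from 8 September 2021 is 8 September 2022.
Because the pending criminal prosecution ran from 14 August 2022 to 12 July 2023, the deadline is extended by 332 days to 6 August 2023.
By the time the defendant's absence from the jurisdiction began on 11 February 2024, the limitation period had already expired on 6 August 2023; that interval cannot revive it.
None of the other events listed affects the running of the period under the stated rules.

6 August 2023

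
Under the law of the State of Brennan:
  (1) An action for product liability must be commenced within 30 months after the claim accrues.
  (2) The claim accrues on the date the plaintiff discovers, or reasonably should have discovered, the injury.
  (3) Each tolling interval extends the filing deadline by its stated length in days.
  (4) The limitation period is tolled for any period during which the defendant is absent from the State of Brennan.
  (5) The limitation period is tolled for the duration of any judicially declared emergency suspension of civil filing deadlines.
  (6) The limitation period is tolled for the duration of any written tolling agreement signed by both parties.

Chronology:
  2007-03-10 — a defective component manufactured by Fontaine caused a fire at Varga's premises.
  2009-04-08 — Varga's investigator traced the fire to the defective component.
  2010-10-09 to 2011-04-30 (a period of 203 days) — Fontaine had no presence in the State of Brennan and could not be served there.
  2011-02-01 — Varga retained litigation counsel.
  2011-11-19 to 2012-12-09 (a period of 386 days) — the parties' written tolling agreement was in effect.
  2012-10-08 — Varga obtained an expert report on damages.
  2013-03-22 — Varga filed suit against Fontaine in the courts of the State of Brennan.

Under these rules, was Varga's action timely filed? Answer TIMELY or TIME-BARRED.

The claim did not accrue until Varga discovered the injury on 2009-04-08; the 2007-03-10 act date does not start the clock under the stated rule.
The untolled deadline — 30 months after 2009-04-08 — is 2011-10-08.
The period was tolled for 203 days by the defendant's absence from the jurisdiction (2010-10-09 to 2011-04-30), pushing the deadline to 2012-04-28.
The written tolling agreement from 2011-11-19 to 2012-12-09 tolled the period for 386 days, extending the deadline to 2013-05-19.
Nothing else in the chronology tolls or restarts the period.
The 2013-03-22 filing precedes the 2013-05-19 deadline; the claim is timely.

TIMELY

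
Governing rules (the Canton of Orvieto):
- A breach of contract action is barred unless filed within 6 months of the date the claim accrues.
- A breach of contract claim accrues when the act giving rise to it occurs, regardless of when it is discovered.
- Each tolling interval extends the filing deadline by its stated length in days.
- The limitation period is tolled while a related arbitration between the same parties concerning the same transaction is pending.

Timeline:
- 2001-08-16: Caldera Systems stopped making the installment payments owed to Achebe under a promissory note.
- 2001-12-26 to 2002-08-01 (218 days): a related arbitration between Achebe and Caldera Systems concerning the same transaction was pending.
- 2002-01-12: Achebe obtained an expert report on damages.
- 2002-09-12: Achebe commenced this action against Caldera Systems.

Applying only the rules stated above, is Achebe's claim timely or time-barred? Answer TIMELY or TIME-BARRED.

The limitation period began to run on 2001-08-16.
Adding the 6 months base period to 2001-08-16 gives a deadline of 2002-02-16, before any tolling.
The pending related arbitration from 2001-12-26 to 2002-08-01 tolled the period for 218 days, extending the deadline to 2002-09-22.
Nothing else in the chronology tolls or restarts the period.
The 2002-09-12 filing precedes the 2002-09-22 deadline; the claim is timely.

TIMELY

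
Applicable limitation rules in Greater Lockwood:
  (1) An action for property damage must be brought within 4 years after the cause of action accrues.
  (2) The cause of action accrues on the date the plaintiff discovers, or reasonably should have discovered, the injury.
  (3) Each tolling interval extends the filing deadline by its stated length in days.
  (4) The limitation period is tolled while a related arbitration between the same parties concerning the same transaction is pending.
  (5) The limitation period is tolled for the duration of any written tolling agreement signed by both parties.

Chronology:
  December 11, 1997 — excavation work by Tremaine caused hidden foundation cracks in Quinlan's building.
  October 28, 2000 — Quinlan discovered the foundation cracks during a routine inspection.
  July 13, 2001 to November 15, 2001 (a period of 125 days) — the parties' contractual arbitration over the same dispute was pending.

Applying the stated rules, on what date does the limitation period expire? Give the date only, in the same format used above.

March 2, 2005

Under the discovery rule, the claim accrued on October 28, 2000, when Quinlan discovered the injury — not on the December 11, 1997 date of the underlying act.
The untolled deadline — 4 years after October 28, 2000 — is October 28, 2004.
Because the pending related arbitration ran from July 13, 2001 to November 15, 2001, the deadline is extended by 125 days to March 2, 2005.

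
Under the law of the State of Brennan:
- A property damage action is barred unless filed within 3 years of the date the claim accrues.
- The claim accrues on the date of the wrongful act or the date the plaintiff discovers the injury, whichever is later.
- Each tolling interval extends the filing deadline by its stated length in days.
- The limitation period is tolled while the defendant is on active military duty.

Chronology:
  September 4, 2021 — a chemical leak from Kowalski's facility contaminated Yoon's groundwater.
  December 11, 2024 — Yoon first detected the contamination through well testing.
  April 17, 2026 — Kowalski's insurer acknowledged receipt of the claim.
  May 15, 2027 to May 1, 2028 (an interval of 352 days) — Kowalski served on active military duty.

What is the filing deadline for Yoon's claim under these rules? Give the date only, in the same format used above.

The claim accrued on December 11, 2024 — the later of the September 4, 2021 act and the December 11, 2024 discovery.
Adding the 3 years base period to December 11, 2024 gives a deadline of December 11, 2027, before any tolling.
Because the defendant's active military service ran from May 15, 2027 to May 1, 2028, the deadline is extended by 352 days to November 27, 2028.
Nothing else in the chronology tolls or restarts the period.

November 27, 2028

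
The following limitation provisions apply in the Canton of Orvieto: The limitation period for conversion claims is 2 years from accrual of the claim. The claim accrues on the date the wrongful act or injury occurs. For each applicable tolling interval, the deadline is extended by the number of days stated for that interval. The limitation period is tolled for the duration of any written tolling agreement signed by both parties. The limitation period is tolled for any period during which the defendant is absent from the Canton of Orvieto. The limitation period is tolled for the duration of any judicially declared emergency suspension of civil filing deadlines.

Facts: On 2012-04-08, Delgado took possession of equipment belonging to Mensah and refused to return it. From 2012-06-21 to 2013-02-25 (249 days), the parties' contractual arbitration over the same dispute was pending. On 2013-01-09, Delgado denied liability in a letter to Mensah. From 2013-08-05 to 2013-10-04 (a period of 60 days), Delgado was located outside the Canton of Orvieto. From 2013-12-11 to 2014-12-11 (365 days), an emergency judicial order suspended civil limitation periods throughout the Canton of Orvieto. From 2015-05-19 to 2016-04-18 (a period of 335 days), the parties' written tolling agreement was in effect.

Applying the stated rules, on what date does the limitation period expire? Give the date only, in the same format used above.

The claim accrued on 2012-04-08, the date of the act.
2 years from 2012-04-08 is 2014-04-08.
The defendant's absence from the jurisdiction from 2013-08-05 to 2013-10-04 tolled the period for 60 days, extending the deadline to 2014-06-07.
The period was tolled for 365 days by the emergency suspension of filing deadlines (2013-12-11 to 2014-12-11), pushing the deadline to 2015-06-07.
The period was tolled for 335 days by the written tolling agreement (2015-05-19 to 2016-04-18), pushing the deadline to 2016-05-07.
Although a pending arbitration ran from 2012-06-21 to 2013-02-25, the stated rules do not make that a tolling event, so it is disregarded.
Nothing else in the chronology tolls or restarts the period.

2016-05-07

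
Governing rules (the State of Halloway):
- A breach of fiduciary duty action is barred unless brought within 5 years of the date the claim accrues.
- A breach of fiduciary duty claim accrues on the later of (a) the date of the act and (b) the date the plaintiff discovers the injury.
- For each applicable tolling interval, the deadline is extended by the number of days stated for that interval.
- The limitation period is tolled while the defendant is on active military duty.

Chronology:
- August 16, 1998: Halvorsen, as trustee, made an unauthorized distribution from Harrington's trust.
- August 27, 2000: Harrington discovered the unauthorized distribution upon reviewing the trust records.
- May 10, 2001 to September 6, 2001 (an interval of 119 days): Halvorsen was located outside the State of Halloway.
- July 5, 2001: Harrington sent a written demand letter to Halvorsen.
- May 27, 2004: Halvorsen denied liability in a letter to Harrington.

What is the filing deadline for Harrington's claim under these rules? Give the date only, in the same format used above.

August 27, 2005

The claim accrued on August 27, 2000 — the later of the August 16, 1998 act and the August 27, 2000 discovery.
Adding the 5 years base period to August 27, 2000 gives a deadline of August 27, 2005, before any tolling.
Although the defendant's absence ran from May 10, 2001 to September 6, 2001, the stated rules do not make that a tolling event, so it is disregarded.
None of the other events listed affects the running of the period under the stated rules.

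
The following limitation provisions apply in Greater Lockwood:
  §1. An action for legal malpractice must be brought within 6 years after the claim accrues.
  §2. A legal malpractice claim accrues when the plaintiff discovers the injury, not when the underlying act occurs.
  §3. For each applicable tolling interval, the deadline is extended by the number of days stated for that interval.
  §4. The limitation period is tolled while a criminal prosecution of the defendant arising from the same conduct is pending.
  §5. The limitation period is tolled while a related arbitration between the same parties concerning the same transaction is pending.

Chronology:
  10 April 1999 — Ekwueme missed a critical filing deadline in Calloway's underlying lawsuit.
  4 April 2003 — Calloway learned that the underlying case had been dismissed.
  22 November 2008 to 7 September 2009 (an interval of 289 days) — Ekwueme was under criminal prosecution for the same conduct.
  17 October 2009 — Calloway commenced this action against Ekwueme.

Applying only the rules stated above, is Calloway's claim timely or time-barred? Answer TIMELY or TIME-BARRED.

TIMELY

Under the discovery rule, the claim accrued on 4 April 2003, when Calloway discovered the injury — not on the 10 April 1999 date of the underlying act.
The untolled deadline — 6 years after 4 April 2003 — is 4 April 2009.
The pending criminal prosecution from 22 November 2008 to 7 September 2009 tolled the period for 289 days, extending the deadline to 18 January 2010.
Filing on 17 October 2009 beat the 18 January 2010 deadline — the action is timely.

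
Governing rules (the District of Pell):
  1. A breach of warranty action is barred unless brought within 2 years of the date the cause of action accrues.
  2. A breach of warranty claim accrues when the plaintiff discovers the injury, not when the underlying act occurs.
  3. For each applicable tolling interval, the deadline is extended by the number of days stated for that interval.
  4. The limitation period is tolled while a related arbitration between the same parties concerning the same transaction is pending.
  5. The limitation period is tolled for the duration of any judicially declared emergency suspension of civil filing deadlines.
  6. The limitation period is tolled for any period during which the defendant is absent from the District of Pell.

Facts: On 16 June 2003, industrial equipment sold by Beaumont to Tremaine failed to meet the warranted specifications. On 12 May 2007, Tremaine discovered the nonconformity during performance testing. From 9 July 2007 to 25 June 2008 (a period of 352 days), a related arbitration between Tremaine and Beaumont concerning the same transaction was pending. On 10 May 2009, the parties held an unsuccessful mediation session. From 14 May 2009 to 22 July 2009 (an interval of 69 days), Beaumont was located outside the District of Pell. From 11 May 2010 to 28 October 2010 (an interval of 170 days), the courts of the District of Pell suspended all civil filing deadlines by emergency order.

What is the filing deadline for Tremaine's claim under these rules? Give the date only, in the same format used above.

24 December 2010

Accrual is tied to discovery, so the period began on 12 May 2007 rather than on 16 June 2003 when the act occurred.
2 years from 12 May 2007 is 12 May 2009.
The period was tolled for 352 days by the pending related arbitration (9 July 2007 to 25 June 2008), pushing the deadline to 29 April 2010.
Because the defendant's absence from the jurisdiction ran from 14 May 2009 to 22 July 2009, the deadline is extended by 69 days to 7 July 2010.
Because the emergency suspension of filing deadlines ran from 11 May 2010 to 28 October 2010, the deadline is extended by 170 days to 24 December 2010.
None of the other events listed affects the running of the period under the stated rules.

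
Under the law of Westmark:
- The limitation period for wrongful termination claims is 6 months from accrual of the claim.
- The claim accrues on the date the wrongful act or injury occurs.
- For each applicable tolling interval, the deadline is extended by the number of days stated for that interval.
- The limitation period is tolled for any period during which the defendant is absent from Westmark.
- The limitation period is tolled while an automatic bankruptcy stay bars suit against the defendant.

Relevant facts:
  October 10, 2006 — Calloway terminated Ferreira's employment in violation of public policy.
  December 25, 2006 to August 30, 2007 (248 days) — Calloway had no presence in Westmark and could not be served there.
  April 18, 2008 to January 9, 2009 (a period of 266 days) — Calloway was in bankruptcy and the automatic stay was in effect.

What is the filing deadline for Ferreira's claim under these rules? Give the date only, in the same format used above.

The claim accrued on October 10, 2006, when the wrongful act occurred.
The untolled deadline — 6 months after October 10, 2006 — is April 10, 2007.
Because the defendant's absence from the jurisdiction ran from December 25, 2006 to August 30, 2007, the deadline is extended by 248 days to December 14, 2007.
By the time the automatic bankruptcy stay began on April 18, 2008, the limitation period had already expired on December 14, 2007; that interval cannot revive it.

December 14, 2007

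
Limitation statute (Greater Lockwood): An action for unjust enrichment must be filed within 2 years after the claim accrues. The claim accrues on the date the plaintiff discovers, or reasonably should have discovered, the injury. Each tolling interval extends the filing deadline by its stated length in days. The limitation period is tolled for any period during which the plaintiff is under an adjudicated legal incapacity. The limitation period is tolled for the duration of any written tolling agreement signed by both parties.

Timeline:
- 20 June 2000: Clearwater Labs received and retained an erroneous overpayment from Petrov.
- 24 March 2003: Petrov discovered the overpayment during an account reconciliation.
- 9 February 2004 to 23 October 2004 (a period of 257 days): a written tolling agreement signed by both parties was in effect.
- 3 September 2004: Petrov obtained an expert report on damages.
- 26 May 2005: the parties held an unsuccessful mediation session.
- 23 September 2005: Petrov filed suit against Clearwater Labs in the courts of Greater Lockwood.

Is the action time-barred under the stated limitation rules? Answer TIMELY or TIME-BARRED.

Under the discovery rule, the claim accrued on 24 March 2003, when Petrov discovered the injury — not on the 20 June 2000 date of the underlying act.
The untolled deadline — 2 years after 24 March 2003 — is 24 March 2005.
The period was tolled for 257 days by the written tolling agreement (9 February 2004 to 23 October 2004), pushing the deadline to 6 December 2005.
The other events in the timeline have no effect on the limitation period under the stated rules.
The 23 September 2005 filing precedes the 6 December 2005 deadline; the claim is timely.

TIMELY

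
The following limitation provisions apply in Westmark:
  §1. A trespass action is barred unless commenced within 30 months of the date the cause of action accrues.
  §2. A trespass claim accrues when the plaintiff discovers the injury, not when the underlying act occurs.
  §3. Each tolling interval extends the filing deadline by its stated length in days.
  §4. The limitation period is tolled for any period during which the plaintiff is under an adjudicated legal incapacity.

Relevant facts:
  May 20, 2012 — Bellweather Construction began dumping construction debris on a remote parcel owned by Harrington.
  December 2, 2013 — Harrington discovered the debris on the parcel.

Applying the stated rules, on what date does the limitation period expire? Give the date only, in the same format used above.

June 2, 2016

Under the discovery rule, the claim accrued on December 2, 2013, when Harrington discovered the injury — not on the May 20, 2012 date of the underlying act.
The untolled deadline — 30 months after December 2, 2013 — is June 2, 2016.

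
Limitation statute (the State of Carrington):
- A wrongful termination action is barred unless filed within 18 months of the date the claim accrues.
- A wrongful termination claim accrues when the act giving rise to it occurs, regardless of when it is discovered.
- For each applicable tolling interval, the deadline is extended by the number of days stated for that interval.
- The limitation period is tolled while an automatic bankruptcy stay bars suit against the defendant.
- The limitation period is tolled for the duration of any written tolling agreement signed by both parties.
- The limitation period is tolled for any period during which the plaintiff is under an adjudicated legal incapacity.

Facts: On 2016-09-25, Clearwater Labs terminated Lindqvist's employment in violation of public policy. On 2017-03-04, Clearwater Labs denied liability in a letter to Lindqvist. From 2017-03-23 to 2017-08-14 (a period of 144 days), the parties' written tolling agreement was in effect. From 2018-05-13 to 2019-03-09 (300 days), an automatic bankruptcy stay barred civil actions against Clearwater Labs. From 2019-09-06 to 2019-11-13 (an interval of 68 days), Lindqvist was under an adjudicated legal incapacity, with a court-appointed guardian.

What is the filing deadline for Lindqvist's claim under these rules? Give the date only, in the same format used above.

The claim accrued on 2016-09-25, the date of the act.
Adding the 18 months base period to 2016-09-25 gives a deadline of 2018-03-25, before any tolling.
The period was tolled for 144 days by the written tolling agreement (2017-03-23 to 2017-08-14), pushing the deadline to 2018-08-16.
The automatic bankruptcy stay from 2018-05-13 to 2019-03-09 tolled the period for 300 days, extending the deadline to 2019-06-12.
The plaintiff's legal incapacity starting 2019-09-06 came too late — the period had run on 2019-06-12 — and so does not extend the deadline.
None of the other events listed affects the running of the period under the stated rules.

2019-06-12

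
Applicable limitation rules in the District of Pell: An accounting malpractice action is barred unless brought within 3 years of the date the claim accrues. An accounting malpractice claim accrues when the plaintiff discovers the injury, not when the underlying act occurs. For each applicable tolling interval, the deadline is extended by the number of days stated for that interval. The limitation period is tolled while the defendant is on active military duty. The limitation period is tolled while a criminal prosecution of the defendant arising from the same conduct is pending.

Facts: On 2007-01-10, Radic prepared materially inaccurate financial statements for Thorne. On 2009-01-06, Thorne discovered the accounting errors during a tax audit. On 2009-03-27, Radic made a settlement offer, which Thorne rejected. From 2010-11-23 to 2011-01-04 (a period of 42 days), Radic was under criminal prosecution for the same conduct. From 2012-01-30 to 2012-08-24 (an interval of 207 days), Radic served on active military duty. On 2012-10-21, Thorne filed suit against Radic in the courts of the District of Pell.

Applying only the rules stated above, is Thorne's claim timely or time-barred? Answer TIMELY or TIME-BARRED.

The claim did not accrue until Thorne discovered the injury on 2009-01-06; the 2007-01-10 act date does not start the clock under the stated rule.
The untolled deadline — 3 years after 2009-01-06 — is 2012-01-06.
Because the pending criminal prosecution ran from 2010-11-23 to 2011-01-04, the deadline is extended by 42 days to 2012-02-17.
The period was tolled for 207 days by the defendant's active military service (2012-01-30 to 2012-08-24), pushing the deadline to 2012-09-11.
Nothing else in the chronology tolls or restarts the period.
The 2012-10-21 filing falls after the 2012-09-11 deadline; the claim is time-barred.

TIME-BARRED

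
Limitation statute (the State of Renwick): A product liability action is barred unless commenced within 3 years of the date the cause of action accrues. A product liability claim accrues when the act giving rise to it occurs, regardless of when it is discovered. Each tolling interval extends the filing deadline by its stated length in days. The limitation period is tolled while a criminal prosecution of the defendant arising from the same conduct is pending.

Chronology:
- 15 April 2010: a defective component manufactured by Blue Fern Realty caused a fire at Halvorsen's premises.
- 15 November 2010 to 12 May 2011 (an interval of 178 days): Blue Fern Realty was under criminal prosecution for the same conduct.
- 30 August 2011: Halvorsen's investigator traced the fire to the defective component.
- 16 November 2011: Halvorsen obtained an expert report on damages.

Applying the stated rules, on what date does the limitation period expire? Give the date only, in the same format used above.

10 October 2013

Because the rule ties accrual to occurrence, the claim accrued on 15 April 2010, not on the 30 August 2011 discovery date.
The untolled deadline — 3 years after 15 April 2010 — is 15 April 2013.
Because the pending criminal prosecution ran from 15 November 2010 to 12 May 2011, the deadline is extended by 178 days to 10 October 2013.
The other events in the timeline have no effect on the limitation period under the stated rules.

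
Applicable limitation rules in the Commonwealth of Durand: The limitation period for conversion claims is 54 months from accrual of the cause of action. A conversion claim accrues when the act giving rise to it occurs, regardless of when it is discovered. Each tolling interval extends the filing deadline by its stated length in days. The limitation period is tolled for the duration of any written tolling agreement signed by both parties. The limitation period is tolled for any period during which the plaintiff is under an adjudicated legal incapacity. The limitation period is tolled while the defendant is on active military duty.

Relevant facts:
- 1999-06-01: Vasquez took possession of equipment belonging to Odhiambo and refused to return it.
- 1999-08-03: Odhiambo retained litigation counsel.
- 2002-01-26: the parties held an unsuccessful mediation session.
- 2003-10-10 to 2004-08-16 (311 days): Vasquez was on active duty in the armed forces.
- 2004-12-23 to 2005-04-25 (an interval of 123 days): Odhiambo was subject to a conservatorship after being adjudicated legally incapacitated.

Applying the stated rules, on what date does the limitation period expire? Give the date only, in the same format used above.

2004-10-07

The cause of action accrued on 1999-06-01, the date of the act.
Adding the 54 months base period to 1999-06-01 gives a deadline of 2003-12-01, before any tolling.
The period was tolled for 311 days by the defendant's active military service (2003-10-10 to 2004-08-16), pushing the deadline to 2004-10-07.
The plaintiff's legal incapacity from 2004-12-23 to 2005-04-25 began after the period had already run on 2004-10-07, so it has no tolling effect.
None of the other events listed affects the running of the period under the stated rules.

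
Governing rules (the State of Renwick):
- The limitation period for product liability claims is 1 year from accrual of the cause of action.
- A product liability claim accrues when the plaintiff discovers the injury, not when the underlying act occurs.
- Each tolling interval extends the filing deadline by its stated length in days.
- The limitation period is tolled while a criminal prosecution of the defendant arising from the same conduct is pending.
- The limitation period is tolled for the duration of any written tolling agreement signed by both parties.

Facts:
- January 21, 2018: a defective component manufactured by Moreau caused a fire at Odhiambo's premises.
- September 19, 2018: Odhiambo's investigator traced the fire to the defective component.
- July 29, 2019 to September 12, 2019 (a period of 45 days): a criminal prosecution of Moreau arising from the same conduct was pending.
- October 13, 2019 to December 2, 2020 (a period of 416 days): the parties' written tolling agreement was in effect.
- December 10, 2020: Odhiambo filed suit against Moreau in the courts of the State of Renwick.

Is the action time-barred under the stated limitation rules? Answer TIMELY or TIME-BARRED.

Accrual is tied to discovery, so the period began on September 19, 2018 rather than on January 21, 2018 when the act occurred.
Adding the 1 year base period to September 19, 2018 gives a deadline of September 19, 2019, before any tolling.
Because the pending criminal prosecution ran from July 29, 2019 to September 12, 2019, the deadline is extended by 45 days to November 3, 2019.
The written tolling agreement from October 13, 2019 to December 2, 2020 tolled the period for 416 days, extending the deadline to December 23, 2020.
Odhiambo filed on December 10, 2020, before the December 23, 2020 deadline, so the action is timely.

TIMELY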